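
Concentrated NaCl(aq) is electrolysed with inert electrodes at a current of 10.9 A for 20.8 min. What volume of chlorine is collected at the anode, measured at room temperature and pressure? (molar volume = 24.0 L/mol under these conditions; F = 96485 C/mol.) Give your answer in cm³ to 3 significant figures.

Charge passed = 10.9 × 1248 = 13600 C
n(e⁻) = 13600 / 96485 = 0.1410 mol
2Cl⁻ → Cl₂ + 2e⁻, so n(Cl₂) = 0.1410 / 2 = 0.07050 mol
V = 0.07050 × 24.0 = 1.692 L
= 1690 cm³

1690 cm³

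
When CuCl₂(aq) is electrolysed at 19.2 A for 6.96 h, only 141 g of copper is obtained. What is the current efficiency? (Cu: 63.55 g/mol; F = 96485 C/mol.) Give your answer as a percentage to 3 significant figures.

89.0%

Q = 19.2 × 25056 = 4.811×10^5 C
n(e⁻) = 4.811×10^5 / 96485 = 4.986 mol
Cu²⁺ + 2e⁻ → Cu, so theoretical n(Cu) = 2.493 mol → 158.4 g
Efficiency = 141 / 158.4 = 0.8902 = 89.0%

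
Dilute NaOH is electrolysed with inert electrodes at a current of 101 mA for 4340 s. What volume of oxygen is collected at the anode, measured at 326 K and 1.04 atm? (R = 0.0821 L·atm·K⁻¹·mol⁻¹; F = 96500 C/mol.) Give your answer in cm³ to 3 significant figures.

Q = 0.101 A × 4340 s = 438.3 C
n(e⁻) = 438.3 / 96500 = 0.004542 mol
2H₂O → O₂ + 4H⁺ + 4e⁻, so n(O₂) = 0.004542 / 4 = 0.001136 mol
V = nRT/P = 0.001136 × 0.0821 × 326 / 1.04 = 0.02924 L
= 29.2 cm³

29.2 cm³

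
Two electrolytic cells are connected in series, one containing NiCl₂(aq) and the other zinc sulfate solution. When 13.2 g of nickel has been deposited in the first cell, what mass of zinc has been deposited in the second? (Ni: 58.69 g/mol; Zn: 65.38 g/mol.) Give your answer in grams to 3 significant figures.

n(Ni) = 13.2 / 58.69 = 0.2249 mol
Ni²⁺ + 2e⁻ → Ni, so n(e⁻) = 2 × 0.2249 = 0.4498 mol
Since the cells are in series, n(e⁻) in the Zn cell is also 0.4498 mol.
Zn²⁺ + 2e⁻ → Zn, so n(Zn) = 0.4498 / 2 = 0.2249 mol
m(Zn) = 0.2249 × 65.38 = 14.7 g

14.7 g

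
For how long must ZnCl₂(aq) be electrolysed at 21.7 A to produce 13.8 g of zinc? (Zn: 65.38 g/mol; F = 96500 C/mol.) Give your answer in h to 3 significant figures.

n(Zn) = 13.8 / 65.38 = 0.2111 mol
Zn²⁺ + 2e⁻ → Zn, so n(e⁻) = 2 × 0.2111 = 0.4222 mol
Q = 0.4222 × 96500 = 40740 C
t = Q / I = 40740 / 21.7 = 1877 s = 0.521 h

0.521 h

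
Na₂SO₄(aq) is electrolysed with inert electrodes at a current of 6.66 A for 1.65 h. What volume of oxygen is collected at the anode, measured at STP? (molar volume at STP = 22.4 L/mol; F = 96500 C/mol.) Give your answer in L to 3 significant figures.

2.30 L

Q = 6.66 A × 5940 s = 39560 C
n(e⁻) = Q/F = 39560/96500 = 0.4099 mol
2H₂O → O₂ + 4H⁺ + 4e⁻, so n(O₂) = 0.4099 / 4 = 0.1025 mol
V = 0.1025 × 22.4 = 2.296 L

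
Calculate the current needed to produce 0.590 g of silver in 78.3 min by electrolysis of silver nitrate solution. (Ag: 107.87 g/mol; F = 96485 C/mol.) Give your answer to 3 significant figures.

0.112 A

n(Ag) = 0.590 / 107.87 = 0.005470 mol
Ag⁺ + e⁻ → Ag, so n(e⁻) = 0.005470 mol
Q = 0.005470 × 96485 = 527.8 C
I = Q / t = 527.8 / 4698 s = 0.112 A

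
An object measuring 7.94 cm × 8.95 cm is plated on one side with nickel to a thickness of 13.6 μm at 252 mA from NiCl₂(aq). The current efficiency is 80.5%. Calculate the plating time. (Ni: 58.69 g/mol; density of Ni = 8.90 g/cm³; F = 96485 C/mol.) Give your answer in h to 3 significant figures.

3.87 h

Plated area = 7.94 × 8.95 = 71.06 cm²
Volume = 71.06 × 13.6×10⁻⁴ cm = 0.09664 cm³
m(Ni) = 0.09664 × 8.90 = 0.8601 g
n(Ni) = 0.8601 / 58.69 = 0.01465 mol; n(e⁻) = 2 × 0.01465 = 0.02930 mol
Q = 0.02930 × 96485 / 0.805 = 3512 C
t = 3512 / 0.252 = 13940 s = 3.87 h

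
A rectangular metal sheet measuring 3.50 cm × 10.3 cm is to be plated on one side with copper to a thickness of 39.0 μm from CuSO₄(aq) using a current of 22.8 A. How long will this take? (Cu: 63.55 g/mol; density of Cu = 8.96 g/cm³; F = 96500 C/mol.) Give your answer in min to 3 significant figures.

2.80 min

Plated area = 3.50 × 10.3 = 36.05 cm²
Volume = 36.05 × 39.0×10⁻⁴ cm = 0.1406 cm³
m(Cu) = 0.1406 × 8.96 = 1.260 g
n(Cu) = 1.260 / 63.55 = 0.01983 mol; n(e⁻) = 2 × 0.01983 = 0.03966 mol
Q = 0.03966 × 96500 = 3827 C
t = 3827 / 22.8 = 167.9 s = 2.80 min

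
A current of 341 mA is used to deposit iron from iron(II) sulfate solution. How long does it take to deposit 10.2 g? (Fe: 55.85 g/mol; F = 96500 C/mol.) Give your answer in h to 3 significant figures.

28.7 h

n(Fe) = 10.2 / 55.85 = 0.1826 mol
Fe²⁺ + 2e⁻ → Fe, so n(e⁻) = 2 × 0.1826 = 0.3652 mol
Q = 0.3652 × 96500 = 35240 C
t = Q / I = 35240 / 0.341 = 1.033×10^5 s = 28.7 h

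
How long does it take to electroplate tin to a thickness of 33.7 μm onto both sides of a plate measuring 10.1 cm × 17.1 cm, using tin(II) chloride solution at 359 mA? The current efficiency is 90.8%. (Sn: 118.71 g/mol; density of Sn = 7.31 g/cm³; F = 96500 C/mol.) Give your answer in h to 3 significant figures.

Plated area = 2 × 10.1 × 17.1 = 345.4 cm²
Volume = 345.4 × 33.7×10⁻⁴ cm = 1.164 cm³
m(Sn) = 1.164 × 7.31 = 8.509 g
n(Sn) = 8.509 / 118.71 = 0.07168 mol; n(e⁻) = 2 × 0.07168 = 0.1434 mol
Q = 0.1434 × 96500 / 0.908 = 15240 C
t = 15240 / 0.359 = 42450 s = 11.8 h

11.8 h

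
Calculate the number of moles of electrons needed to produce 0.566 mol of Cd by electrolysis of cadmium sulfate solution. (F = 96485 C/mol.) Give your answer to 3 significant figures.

Cd²⁺ + 2e⁻ → Cd, so n(e⁻) = 2 × 0.566 = 1.132 mol

1.13 mol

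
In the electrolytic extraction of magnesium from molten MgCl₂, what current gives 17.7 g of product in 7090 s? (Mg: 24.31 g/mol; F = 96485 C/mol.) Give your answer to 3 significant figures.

19.8 A

n(Mg) = 17.7 / 24.31 = 0.7281 mol
Mg²⁺ + 2e⁻ → Mg, so n(e⁻) = 2 × 0.7281 = 1.456 mol
Q = 1.456 × 96485 = 1.405×10^5 C
I = Q / t = 1.405×10^5 / 7090 s = 19.8 A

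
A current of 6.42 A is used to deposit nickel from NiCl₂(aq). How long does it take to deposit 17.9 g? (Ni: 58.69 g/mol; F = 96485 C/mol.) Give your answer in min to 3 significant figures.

n(Ni) = 17.9 / 58.69 = 0.3050 mol
Ni²⁺ + 2e⁻ → Ni, so n(e⁻) = 2 × 0.3050 = 0.6100 mol
Q = 0.6100 × 96485 = 58860 C
t = Q / I = 58860 / 6.42 = 9168 s = 153 min

153 min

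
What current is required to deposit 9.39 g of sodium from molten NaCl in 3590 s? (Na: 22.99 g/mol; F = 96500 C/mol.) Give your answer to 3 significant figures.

11.0 A

n(Na) = 9.39 / 22.99 = 0.4084 mol
Na⁺ + e⁻ → Na, so n(e⁻) = 0.4084 mol
Q = 0.4084 × 96500 = 39410 C
I = Q / t = 39410 / 3590 s = 11.0 A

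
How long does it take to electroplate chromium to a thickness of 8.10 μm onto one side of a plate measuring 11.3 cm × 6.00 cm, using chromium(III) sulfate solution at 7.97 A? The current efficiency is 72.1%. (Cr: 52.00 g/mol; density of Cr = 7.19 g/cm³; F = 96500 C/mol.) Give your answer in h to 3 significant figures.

Plated area = 11.3 × 6.00 = 67.80 cm²
Volume = 67.80 × 8.10×10⁻⁴ cm = 0.05492 cm³
m(Cr) = 0.05492 × 7.19 = 0.3949 g
n(Cr) = 0.3949 / 52.00 = 0.007594 mol; n(e⁻) = 3 × 0.007594 = 0.02278 mol
Q = 0.02278 × 96500 / 0.721 = 3049 C
t = 3049 / 7.97 = 382.6 s = 0.106 h

0.106 h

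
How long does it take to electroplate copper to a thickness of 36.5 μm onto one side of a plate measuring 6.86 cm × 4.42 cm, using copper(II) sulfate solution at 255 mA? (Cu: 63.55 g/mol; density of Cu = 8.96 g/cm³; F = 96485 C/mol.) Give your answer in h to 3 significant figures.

3.28 h

Plated area = 6.86 × 4.42 = 30.32 cm²
Volume = 30.32 × 36.5×10⁻⁴ cm = 0.1107 cm³
m(Cu) = 0.1107 × 8.96 = 0.9919 g
n(Cu) = 0.9919 / 63.55 = 0.01561 mol; n(e⁻) = 2 × 0.01561 = 0.03122 mol
Q = 0.03122 × 96485 = 3012 C
t = 3012 / 0.255 = 11810 s = 3.28 h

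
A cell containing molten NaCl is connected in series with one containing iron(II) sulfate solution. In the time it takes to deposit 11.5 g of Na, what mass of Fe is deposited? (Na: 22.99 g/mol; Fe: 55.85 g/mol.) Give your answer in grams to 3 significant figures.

n(Na) = 11.5 / 22.99 = 0.5002 mol
Na⁺ + e⁻ → Na, so n(e⁻) = 0.5002 mol
In series, the same 0.5002 mol of electrons flows through the second cell.
Fe²⁺ + 2e⁻ → Fe, so n(Fe) = 0.5002 / 2 = 0.2501 mol
m(Fe) = 0.2501 × 55.85 = 14.0 g

14.0 g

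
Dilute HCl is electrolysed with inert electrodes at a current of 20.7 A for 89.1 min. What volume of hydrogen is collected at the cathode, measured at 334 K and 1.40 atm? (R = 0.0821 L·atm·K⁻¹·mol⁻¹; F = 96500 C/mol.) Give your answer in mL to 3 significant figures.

11200 mL

Q = 20.7 A × 5346 s = 1.107×10^5 C
n(e⁻) = 1.107×10^5 / 96500 = 1.147 mol
2H⁺ + 2e⁻ → H₂, so n(H₂) = 1.147 / 2 = 0.5735 mol
V = nRT/P = 0.5735 × 0.0821 × 334 / 1.40 = 11.23 L
= 11200 mL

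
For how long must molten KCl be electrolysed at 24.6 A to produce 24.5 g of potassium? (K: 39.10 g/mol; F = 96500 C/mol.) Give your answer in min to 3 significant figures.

n(K) = 24.5 / 39.10 = 0.6266 mol
K⁺ + e⁻ → K, so n(e⁻) = 0.6266 mol
Q = 0.6266 × 96500 = 60470 C
t = Q / I = 60470 / 24.6 = 2458 s = 41.0 min

41.0 min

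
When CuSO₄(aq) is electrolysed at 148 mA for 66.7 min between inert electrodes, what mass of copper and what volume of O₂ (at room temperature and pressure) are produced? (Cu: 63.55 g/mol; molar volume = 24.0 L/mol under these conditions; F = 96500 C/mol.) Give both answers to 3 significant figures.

Q = 0.148 × 4002 = 592.3 C; n(e⁻) = 592.3 / 96500 = 0.006138 mol
Cathode: Cu²⁺ + 2e⁻ → Cu → n(Cu) = 0.006138/2 = 0.003069 mol → 0.195 g
Anode: 2H₂O → O₂ + 4H⁺ + 4e⁻ → n(O₂) = 0.006138/4 = 0.001535 mol → 0.0368 L

0.195 g Cu; 0.0368 L O₂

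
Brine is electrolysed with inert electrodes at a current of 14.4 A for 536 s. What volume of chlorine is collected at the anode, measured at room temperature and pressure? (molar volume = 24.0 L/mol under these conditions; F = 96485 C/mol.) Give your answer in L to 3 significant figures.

Q = 14.4 A × 536 s = 7718 C
n(e⁻) = Q/F = 7718/96485 = 0.07999 mol
2Cl⁻ → Cl₂ + 2e⁻, so n(Cl₂) = 0.07999 / 2 = 0.04000 mol
V = 0.04000 × 24.0 = 0.9600 L

0.960 L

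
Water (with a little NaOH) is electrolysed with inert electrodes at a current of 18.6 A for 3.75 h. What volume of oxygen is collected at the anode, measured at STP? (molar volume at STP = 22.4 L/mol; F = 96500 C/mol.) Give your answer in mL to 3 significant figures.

14600 mL

Charge passed = 18.6 × 13500 = 2.511×10^5 C
n(e⁻) = 2.511×10^5 / 96500 = 2.602 mol
2H₂O → O₂ + 4H⁺ + 4e⁻, so n(O₂) = 2.602 / 4 = 0.6505 mol
V = 0.6505 × 22.4 = 14.57 L
= 14600 mL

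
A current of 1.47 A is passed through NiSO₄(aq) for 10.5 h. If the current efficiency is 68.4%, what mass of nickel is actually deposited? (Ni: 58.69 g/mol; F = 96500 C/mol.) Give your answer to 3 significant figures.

Q = 1.47 × 37800 = 55570 C
n(e⁻) = 55570 / 96500 = 0.5759 mol
Ni²⁺ + 2e⁻ → Ni, so theoretical m(Ni) = 0.2880 × 58.69 = 16.90 g
Actual mass = 68.4% × 16.90 = 11.6 g

11.6 g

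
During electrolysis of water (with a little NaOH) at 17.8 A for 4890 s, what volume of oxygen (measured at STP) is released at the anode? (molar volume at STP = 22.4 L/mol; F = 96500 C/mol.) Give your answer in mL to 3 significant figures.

5050 mL

Charge passed = 17.8 × 4890 = 87040 C
Moles of electrons = 87040 / 96500 = 0.9020 mol
2H₂O → O₂ + 4H⁺ + 4e⁻, so n(O₂) = 0.9020 / 4 = 0.2255 mol
V = 0.2255 × 22.4 = 5.051 L
= 5050 mL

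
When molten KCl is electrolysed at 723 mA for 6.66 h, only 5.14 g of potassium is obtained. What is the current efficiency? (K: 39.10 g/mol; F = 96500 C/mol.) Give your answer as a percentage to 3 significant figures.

Q = 0.723 × 23976 = 17330 C
n(e⁻) = 17330 / 96500 = 0.1796 mol
K⁺ + e⁻ → K, so theoretical n(K) = 0.1796 mol → 7.022 g
Efficiency = 5.14 / 7.022 = 0.7320 = 73.2%

73.2%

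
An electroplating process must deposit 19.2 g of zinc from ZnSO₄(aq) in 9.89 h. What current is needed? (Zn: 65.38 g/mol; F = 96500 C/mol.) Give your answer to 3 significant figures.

n(Zn) = 19.2 / 65.38 = 0.2937 mol
Zn²⁺ + 2e⁻ → Zn, so n(e⁻) = 2 × 0.2937 = 0.5874 mol
Q = 0.5874 × 96500 = 56680 C
I = Q / t = 56680 / 35604 s = 1.59 A

1.59 A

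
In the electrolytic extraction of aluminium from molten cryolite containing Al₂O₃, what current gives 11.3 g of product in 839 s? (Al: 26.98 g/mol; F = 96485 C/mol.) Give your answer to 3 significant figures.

n(Al) = 11.3 / 26.98 = 0.4188 mol
Al³⁺ + 3e⁻ → Al, so n(e⁻) = 3 × 0.4188 = 1.256 mol
Q = 1.256 × 96485 = 1.212×10^5 C
I = Q / t = 1.212×10^5 / 839 s = 144 A

144 A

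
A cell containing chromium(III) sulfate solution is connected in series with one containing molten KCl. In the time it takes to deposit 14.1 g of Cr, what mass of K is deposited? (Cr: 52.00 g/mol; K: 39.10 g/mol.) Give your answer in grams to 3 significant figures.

31.8 g

n(Cr) = 14.1 / 52.00 = 0.2712 mol
Cr³⁺ + 3e⁻ → Cr, so n(e⁻) = 3 × 0.2712 = 0.8136 mol
The cells are in series, so the same charge (and hence the same n(e⁻) = 0.8136 mol) passes through both.
K⁺ + e⁻ → K, so n(K) = 0.8136 mol
m(K) = 0.8136 × 39.10 = 31.8 g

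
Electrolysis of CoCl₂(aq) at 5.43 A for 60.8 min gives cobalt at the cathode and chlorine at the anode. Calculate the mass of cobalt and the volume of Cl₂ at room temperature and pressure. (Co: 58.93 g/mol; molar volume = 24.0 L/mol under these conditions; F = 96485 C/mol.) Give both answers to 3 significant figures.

Q = 5.43 × 3648 = 19810 C; n(e⁻) = 19810 / 96485 = 0.2053 mol
Cathode: Co²⁺ + 2e⁻ → Co → n(Co) = 0.2053/2 = 0.1027 mol → 6.05 g
Anode: 2Cl⁻ → Cl₂ + 2e⁻ → n(Cl₂) = 0.2053/2 = 0.1027 mol → 2.46 L

6.05 g Co; 2.46 L Cl₂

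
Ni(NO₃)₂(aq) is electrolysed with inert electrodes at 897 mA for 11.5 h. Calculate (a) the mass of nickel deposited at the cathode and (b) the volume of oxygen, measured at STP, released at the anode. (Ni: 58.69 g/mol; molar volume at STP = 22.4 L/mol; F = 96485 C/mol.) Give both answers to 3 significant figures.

Q = 0.897 × 41400 = 37140 C; n(e⁻) = 37140 / 96485 = 0.3849 mol
Cathode: Ni²⁺ + 2e⁻ → Ni → n(Ni) = 0.3849/2 = 0.1925 mol → 11.3 g
Anode: 2H₂O → O₂ + 4H⁺ + 4e⁻ → n(O₂) = 0.3849/4 = 0.09623 mol → 2.16 L

11.3 g Ni; 2.16 L O₂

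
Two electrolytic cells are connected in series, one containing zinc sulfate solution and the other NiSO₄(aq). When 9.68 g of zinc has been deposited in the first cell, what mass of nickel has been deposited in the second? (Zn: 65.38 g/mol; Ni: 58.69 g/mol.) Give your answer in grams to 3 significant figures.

8.69 g

n(Zn) = 9.68 / 65.38 = 0.1481 mol
Zn²⁺ + 2e⁻ → Zn, so n(e⁻) = 2 × 0.1481 = 0.2962 mol
Same current for the same time ⇒ same n(e⁻) = 0.2962 mol in both cells.
Ni²⁺ + 2e⁻ → Ni, so n(Ni) = 0.2962 / 2 = 0.1481 mol
m(Ni) = 0.1481 × 58.69 = 8.69 g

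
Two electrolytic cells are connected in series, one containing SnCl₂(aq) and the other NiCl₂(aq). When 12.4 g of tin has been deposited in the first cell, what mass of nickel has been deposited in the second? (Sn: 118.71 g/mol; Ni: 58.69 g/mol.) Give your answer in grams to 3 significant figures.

n(Sn) = 12.4 / 118.71 = 0.1045 mol
Sn²⁺ + 2e⁻ → Sn, so n(e⁻) = 2 × 0.1045 = 0.2090 mol
In series, the same 0.2090 mol of electrons flows through the second cell.
Ni²⁺ + 2e⁻ → Ni, so n(Ni) = 0.2090 / 2 = 0.1045 mol
m(Ni) = 0.1045 × 58.69 = 6.13 g

6.13 g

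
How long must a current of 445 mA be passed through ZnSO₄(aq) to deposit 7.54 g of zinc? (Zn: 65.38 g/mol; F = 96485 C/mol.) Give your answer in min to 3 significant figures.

n(Zn) = 7.54 / 65.38 = 0.1153 mol
Zn²⁺ + 2e⁻ → Zn, so n(e⁻) = 2 × 0.1153 = 0.2306 mol
Q = 0.2306 × 96485 = 22250 C
t = Q / I = 22250 / 0.445 = 50000 s = 833 min

833 min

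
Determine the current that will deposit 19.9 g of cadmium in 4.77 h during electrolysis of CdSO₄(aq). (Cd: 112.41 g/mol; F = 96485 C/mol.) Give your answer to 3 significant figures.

1.99 A

n(Cd) = 19.9 / 112.41 = 0.1770 mol
Cd²⁺ + 2e⁻ → Cd, so n(e⁻) = 2 × 0.1770 = 0.3540 mol
Q = 0.3540 × 96485 = 34160 C
I = Q / t = 34160 / 17172 s = 1.99 A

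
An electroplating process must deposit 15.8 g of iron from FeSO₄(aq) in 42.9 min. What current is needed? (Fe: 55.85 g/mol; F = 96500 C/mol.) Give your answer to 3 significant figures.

21.2 A

n(Fe) = 15.8 / 55.85 = 0.2829 mol
Fe²⁺ + 2e⁻ → Fe, so n(e⁻) = 2 × 0.2829 = 0.5658 mol
Q = 0.5658 × 96500 = 54600 C
I = Q / t = 54600 / 2574 s = 21.2 A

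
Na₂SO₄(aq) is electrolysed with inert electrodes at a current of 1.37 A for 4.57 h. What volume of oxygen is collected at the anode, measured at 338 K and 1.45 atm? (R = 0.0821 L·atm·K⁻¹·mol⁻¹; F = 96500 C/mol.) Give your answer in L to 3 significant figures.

Charge passed = 1.37 × 16452 = 22540 C
n(e⁻) = 22540 / 96500 = 0.2336 mol
2H₂O → O₂ + 4H⁺ + 4e⁻, so n(O₂) = 0.2336 / 4 = 0.05840 mol
V = nRT/P = 0.05840 × 0.0821 × 338 / 1.45 = 1.118 L

1.12 L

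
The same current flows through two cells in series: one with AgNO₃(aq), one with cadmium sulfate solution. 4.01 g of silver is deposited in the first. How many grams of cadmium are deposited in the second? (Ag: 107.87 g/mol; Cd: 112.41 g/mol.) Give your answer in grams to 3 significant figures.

n(Ag) = 4.01 / 107.87 = 0.03717 mol
Ag⁺ + e⁻ → Ag, so n(e⁻) = 0.03717 mol
Same current for the same time ⇒ same n(e⁻) = 0.03717 mol in both cells.
Cd²⁺ + 2e⁻ → Cd, so n(Cd) = 0.03717 / 2 = 0.01859 mol
m(Cd) = 0.01859 × 112.41 = 2.09 g

2.09 g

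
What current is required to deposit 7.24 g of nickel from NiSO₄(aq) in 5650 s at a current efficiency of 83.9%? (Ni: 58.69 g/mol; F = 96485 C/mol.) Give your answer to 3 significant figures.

5.02 A

n(Ni) = 7.24 / 58.69 = 0.1234 mol
Ni²⁺ + 2e⁻ → Ni, so n(e⁻) = 2 × 0.1234 = 0.2468 mol
Q = 0.2468 × 96485 / 0.839 = 28380 C
I = Q / t = 28380 / 5650 s = 5.02 A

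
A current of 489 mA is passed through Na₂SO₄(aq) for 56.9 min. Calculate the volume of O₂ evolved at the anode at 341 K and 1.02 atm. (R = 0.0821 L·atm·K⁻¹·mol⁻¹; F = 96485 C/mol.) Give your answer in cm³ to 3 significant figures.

119 cm³

Q = 0.489 A × 3414 s = 1669 C
Moles of electrons = 1669 / 96485 = 0.01730 mol
2H₂O → O₂ + 4H⁺ + 4e⁻, so n(O₂) = 0.01730 / 4 = 0.004325 mol
V = nRT/P = 0.004325 × 0.0821 × 341 / 1.02 = 0.1187 L
= 119 cm³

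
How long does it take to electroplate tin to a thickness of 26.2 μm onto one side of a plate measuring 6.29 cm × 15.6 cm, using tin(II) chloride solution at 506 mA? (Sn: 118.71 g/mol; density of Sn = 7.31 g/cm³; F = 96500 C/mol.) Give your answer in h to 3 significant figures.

Plated area = 6.29 × 15.6 = 98.12 cm²
Volume = 98.12 × 26.2×10⁻⁴ cm = 0.2571 cm³
m(Sn) = 0.2571 × 7.31 = 1.879 g
n(Sn) = 1.879 / 118.71 = 0.01583 mol; n(e⁻) = 2 × 0.01583 = 0.03166 mol
Q = 0.03166 × 96500 = 3055 C
t = 3055 / 0.506 = 6038 s = 1.68 h

1.68 h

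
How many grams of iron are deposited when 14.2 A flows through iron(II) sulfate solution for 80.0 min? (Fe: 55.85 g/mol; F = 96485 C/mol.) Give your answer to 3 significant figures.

Charge passed = 14.2 × 4800 = 68160 C
Moles of electrons = 68160 / 96485 = 0.7064 mol
Fe²⁺ + 2e⁻ → Fe, so n(Fe) = 0.7064 / 2 = 0.3532 mol
m = 0.3532 × 55.85 = 19.7 g

19.7 g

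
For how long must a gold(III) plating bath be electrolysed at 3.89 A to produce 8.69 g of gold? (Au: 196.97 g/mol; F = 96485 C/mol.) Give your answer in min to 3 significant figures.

54.7 min

n(Au) = 8.69 / 196.97 = 0.04412 mol
Au³⁺ + 3e⁻ → Au, so n(e⁻) = 3 × 0.04412 = 0.1324 mol
Q = 0.1324 × 96485 = 12770 C
t = Q / I = 12770 / 3.89 = 3283 s = 54.7 min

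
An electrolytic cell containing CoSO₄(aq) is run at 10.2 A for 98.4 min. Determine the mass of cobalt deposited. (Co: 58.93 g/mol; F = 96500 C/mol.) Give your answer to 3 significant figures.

Q = It = 10.2 × 5904 = 60220 C
n(e⁻) = 60220 / 96500 = 0.6240 mol
Co²⁺ + 2e⁻ → Co, so n(Co) = 0.6240 / 2 = 0.3120 mol
m = 0.3120 × 58.93 = 18.4 g

18.4 g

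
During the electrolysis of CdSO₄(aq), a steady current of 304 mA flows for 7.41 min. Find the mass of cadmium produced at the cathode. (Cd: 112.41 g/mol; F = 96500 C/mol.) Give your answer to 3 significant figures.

Charge passed = 0.304 × 444.6 = 135.2 C
Moles of electrons = 135.2 / 96500 = 0.001401 mol
Cd²⁺ + 2e⁻ → Cd, so n(Cd) = 0.001401 / 2 = 7.005×10^-4 mol
m = 7.005×10^-4 × 112.41 = 0.0787 g

0.0787 g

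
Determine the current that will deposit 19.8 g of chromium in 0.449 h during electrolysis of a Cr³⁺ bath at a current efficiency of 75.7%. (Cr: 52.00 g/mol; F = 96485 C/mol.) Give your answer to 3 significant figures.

90.1 A

n(Cr) = 19.8 / 52.00 = 0.3808 mol
Cr³⁺ + 3e⁻ → Cr, so n(e⁻) = 3 × 0.3808 = 1.142 mol
Q = 1.142 × 96485 / 0.757 = 1.456×10^5 C
I = Q / t = 1.456×10^5 / 1616.4 s = 90.1 A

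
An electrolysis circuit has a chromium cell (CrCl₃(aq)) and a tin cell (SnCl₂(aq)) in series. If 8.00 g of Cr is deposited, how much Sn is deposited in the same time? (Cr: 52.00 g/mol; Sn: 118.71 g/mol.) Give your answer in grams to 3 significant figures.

27.4 g

n(Cr) = 8.00 / 52.00 = 0.1538 mol
Cr³⁺ + 3e⁻ → Cr, so n(e⁻) = 3 × 0.1538 = 0.4614 mol
In series, the same 0.4614 mol of electrons flows through the second cell.
Sn²⁺ + 2e⁻ → Sn, so n(Sn) = 0.4614 / 2 = 0.2307 mol
m(Sn) = 0.2307 × 118.71 = 27.4 g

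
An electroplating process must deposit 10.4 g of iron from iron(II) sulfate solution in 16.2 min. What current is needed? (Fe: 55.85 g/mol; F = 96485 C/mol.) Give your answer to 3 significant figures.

n(Fe) = 10.4 / 55.85 = 0.1862 mol
Fe²⁺ + 2e⁻ → Fe, so n(e⁻) = 2 × 0.1862 = 0.3724 mol
Q = 0.3724 × 96485 = 35930 C
I = Q / t = 35930 / 972 s = 37.0 A

37.0 A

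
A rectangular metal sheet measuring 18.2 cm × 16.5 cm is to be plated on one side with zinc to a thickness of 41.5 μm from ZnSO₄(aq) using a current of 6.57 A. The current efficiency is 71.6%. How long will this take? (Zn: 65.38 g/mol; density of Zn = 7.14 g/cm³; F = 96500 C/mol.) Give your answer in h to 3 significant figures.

1.55 h

Plated area = 18.2 × 16.5 = 300.3 cm²
Volume = 300.3 × 41.5×10⁻⁴ cm = 1.246 cm³
m(Zn) = 1.246 × 7.14 = 8.896 g
n(Zn) = 8.896 / 65.38 = 0.1361 mol; n(e⁻) = 2 × 0.1361 = 0.2722 mol
Q = 0.2722 × 96500 / 0.716 = 36690 C
t = 36690 / 6.57 = 5584 s = 1.55 h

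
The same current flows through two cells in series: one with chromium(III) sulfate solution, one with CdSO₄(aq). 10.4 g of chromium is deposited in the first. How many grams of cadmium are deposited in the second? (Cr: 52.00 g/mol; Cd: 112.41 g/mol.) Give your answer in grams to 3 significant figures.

33.7 g

n(Cr) = 10.4 / 52.00 = 0.2000 mol
Cr³⁺ + 3e⁻ → Cr, so n(e⁻) = 3 × 0.2000 = 0.6000 mol
In series, the same 0.6000 mol of electrons flows through the second cell.
Cd²⁺ + 2e⁻ → Cd, so n(Cd) = 0.6000 / 2 = 0.3000 mol
m(Cd) = 0.3000 × 112.41 = 33.7 g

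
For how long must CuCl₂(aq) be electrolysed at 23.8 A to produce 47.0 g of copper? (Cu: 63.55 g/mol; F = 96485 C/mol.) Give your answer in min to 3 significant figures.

n(Cu) = 47.0 / 63.55 = 0.7396 mol
Cu²⁺ + 2e⁻ → Cu, so n(e⁻) = 2 × 0.7396 = 1.479 mol
Q = 1.479 × 96485 = 1.427×10^5 C
t = Q / I = 1.427×10^5 / 23.8 = 5996 s = 99.9 min

99.9 min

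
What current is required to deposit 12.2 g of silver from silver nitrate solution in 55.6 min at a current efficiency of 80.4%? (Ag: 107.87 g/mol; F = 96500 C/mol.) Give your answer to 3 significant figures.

4.07 A

n(Ag) = 12.2 / 107.87 = 0.1131 mol
Ag⁺ + e⁻ → Ag, so n(e⁻) = 0.1131 mol
Q = 0.1131 × 96500 / 0.804 = 13570 C
I = Q / t = 13570 / 3336 s = 4.07 A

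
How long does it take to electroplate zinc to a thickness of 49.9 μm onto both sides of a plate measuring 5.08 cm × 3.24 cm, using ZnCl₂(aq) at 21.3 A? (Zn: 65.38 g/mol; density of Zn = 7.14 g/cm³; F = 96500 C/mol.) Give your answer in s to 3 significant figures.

163 s

Plated area = 2 × 5.08 × 3.24 = 32.92 cm²
Volume = 32.92 × 49.9×10⁻⁴ cm = 0.1643 cm³
m(Zn) = 0.1643 × 7.14 = 1.173 g
n(Zn) = 1.173 / 65.38 = 0.01794 mol; n(e⁻) = 2 × 0.01794 = 0.03588 mol
Q = 0.03588 × 96500 = 3462 C
t = 3462 / 21.3 = 162.5 s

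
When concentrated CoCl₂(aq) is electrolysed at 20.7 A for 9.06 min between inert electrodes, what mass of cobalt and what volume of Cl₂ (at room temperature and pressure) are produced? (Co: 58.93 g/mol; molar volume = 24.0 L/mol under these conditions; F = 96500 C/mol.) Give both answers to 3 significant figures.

Q = 20.7 × 543.6 = 11250 C; n(e⁻) = 11250 / 96500 = 0.1166 mol
Cathode: Co²⁺ + 2e⁻ → Co → n(Co) = 0.1166/2 = 0.05830 mol → 3.44 g
Anode: 2Cl⁻ → Cl₂ + 2e⁻ → n(Cl₂) = 0.1166/2 = 0.05830 mol → 1.40 L

3.44 g Co; 1.40 L Cl₂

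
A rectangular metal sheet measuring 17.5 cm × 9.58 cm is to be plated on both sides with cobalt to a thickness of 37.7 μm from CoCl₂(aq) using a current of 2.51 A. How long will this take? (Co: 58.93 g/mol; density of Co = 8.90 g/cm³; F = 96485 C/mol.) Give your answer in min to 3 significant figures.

Plated area = 2 × 17.5 × 9.58 = 335.3 cm²
Volume = 335.3 × 37.7×10⁻⁴ cm = 1.264 cm³
m(Co) = 1.264 × 8.90 = 11.25 g
n(Co) = 11.25 / 58.93 = 0.1909 mol; n(e⁻) = 2 × 0.1909 = 0.3818 mol
Q = 0.3818 × 96485 = 36840 C
t = 36840 / 2.51 = 14680 s = 245 min

245 min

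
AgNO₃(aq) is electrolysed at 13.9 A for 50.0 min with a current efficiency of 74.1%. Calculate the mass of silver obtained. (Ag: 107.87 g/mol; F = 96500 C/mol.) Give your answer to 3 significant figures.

Q = 13.9 × 3000 = 41700 C
n(e⁻) = 41700 / 96500 = 0.4321 mol
Ag⁺ + e⁻ → Ag, so theoretical m(Ag) = 0.4321 × 107.87 = 46.61 g
Actual mass = 74.1% × 46.61 = 34.5 g

34.5 g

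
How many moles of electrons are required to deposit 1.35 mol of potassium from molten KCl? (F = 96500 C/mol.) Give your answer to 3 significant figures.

K⁺ + e⁻ → K, so n(e⁻) = 1 × 1.35 = 1.350 mol

1.35 mol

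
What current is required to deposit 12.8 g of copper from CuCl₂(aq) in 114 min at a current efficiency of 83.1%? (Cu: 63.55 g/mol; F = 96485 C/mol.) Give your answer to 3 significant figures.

n(Cu) = 12.8 / 63.55 = 0.2014 mol
Cu²⁺ + 2e⁻ → Cu, so n(e⁻) = 2 × 0.2014 = 0.4028 mol
Q = 0.4028 × 96485 / 0.831 = 46770 C
I = Q / t = 46770 / 6840 s = 6.84 A

6.84 A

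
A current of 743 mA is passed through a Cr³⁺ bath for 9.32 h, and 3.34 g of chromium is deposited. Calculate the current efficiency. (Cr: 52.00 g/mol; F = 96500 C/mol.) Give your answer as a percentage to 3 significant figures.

74.6%

Q = 0.743 × 33552 = 24930 C
n(e⁻) = 24930 / 96500 = 0.2583 mol
Cr³⁺ + 3e⁻ → Cr, so theoretical n(Cr) = 0.08610 mol → 4.477 g
Efficiency = 3.34 / 4.477 = 0.7460 = 74.6%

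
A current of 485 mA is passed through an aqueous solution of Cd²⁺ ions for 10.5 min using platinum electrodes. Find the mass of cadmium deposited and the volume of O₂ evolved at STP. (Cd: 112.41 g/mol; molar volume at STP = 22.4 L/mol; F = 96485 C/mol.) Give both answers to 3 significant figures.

Q = 0.485 × 630 = 305.6 C; n(e⁻) = 305.6 / 96485 = 0.003167 mol
Cathode: Cd²⁺ + 2e⁻ → Cd → n(Cd) = 0.003167/2 = 0.001584 mol → 0.178 g
Anode: 2H₂O → O₂ + 4H⁺ + 4e⁻ → n(O₂) = 0.003167/4 = 7.918×10^-4 mol → 0.0177 L

0.178 g Cd; 0.0177 L O₂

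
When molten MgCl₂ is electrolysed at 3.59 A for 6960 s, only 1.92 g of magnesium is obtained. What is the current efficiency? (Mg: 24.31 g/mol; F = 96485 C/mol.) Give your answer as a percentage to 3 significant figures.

61.0%

Q = 3.59 × 6960 = 24990 C
n(e⁻) = 24990 / 96485 = 0.2590 mol
Mg²⁺ + 2e⁻ → Mg, so theoretical n(Mg) = 0.1295 mol → 3.148 g
Efficiency = 1.92 / 3.148 = 0.6099 = 61.0%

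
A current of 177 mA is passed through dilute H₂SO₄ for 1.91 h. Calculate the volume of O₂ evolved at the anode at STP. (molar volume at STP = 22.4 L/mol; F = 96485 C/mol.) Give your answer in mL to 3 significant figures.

70.6 mL

Q = It = 0.177 × 6876 = 1217 C
Moles of electrons = 1217 / 96485 = 0.01261 mol
2H₂O → O₂ + 4H⁺ + 4e⁻, so n(O₂) = 0.01261 / 4 = 0.003153 mol
V = 0.003153 × 22.4 = 0.07063 L
= 70.6 mL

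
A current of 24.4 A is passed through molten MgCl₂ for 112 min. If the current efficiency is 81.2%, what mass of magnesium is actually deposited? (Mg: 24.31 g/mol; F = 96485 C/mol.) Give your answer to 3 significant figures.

16.8 g

Q = 24.4 × 6720 = 1.640×10^5 C
n(e⁻) = 1.640×10^5 / 96485 = 1.700 mol
Mg²⁺ + 2e⁻ → Mg, so theoretical m(Mg) = 0.8500 × 24.31 = 20.66 g
Actual mass = 81.2% × 20.66 = 16.8 g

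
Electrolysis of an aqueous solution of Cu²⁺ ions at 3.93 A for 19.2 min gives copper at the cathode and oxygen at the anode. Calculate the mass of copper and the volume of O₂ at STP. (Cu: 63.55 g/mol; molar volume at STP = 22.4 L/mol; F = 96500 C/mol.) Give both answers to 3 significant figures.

1.49 g Cu; 0.263 L O₂

Q = 3.93 × 1152 = 4527 C; n(e⁻) = 4527 / 96500 = 0.04691 mol
Cathode: Cu²⁺ + 2e⁻ → Cu → n(Cu) = 0.04691/2 = 0.02346 mol → 1.49 g
Anode: 2H₂O → O₂ + 4H⁺ + 4e⁻ → n(O₂) = 0.04691/4 = 0.01173 mol → 0.263 L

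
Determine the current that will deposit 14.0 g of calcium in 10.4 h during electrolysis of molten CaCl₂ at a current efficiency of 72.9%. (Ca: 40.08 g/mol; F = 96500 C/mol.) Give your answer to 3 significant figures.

2.47 A

n(Ca) = 14.0 / 40.08 = 0.3493 mol
Ca²⁺ + 2e⁻ → Ca, so n(e⁻) = 2 × 0.3493 = 0.6986 mol
Q = 0.6986 × 96500 / 0.729 = 92480 C
I = Q / t = 92480 / 37440 s = 2.47 A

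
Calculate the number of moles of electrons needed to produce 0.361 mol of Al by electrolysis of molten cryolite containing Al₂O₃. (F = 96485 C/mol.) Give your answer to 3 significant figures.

Al³⁺ + 3e⁻ → Al, so n(e⁻) = 3 × 0.361 = 1.083 mol

1.08 mol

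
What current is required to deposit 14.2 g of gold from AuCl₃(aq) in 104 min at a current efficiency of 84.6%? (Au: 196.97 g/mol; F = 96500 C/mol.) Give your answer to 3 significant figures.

n(Au) = 14.2 / 196.97 = 0.07209 mol
Au³⁺ + 3e⁻ → Au, so n(e⁻) = 3 × 0.07209 = 0.2163 mol
Q = 0.2163 × 96500 / 0.846 = 24670 C
I = Q / t = 24670 / 6240 s = 3.95 A

3.95 A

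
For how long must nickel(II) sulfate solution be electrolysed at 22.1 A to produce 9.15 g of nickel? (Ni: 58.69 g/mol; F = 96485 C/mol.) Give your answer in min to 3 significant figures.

n(Ni) = 9.15 / 58.69 = 0.1559 mol
Ni²⁺ + 2e⁻ → Ni, so n(e⁻) = 2 × 0.1559 = 0.3118 mol
Q = 0.3118 × 96485 = 30080 C
t = Q / I = 30080 / 22.1 = 1361 s = 22.7 min

22.7 min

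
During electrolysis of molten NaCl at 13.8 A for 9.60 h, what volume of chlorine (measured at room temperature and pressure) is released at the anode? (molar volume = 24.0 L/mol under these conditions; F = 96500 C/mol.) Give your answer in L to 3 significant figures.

Q = 13.8 A × 34560 s = 4.769×10^5 C
n(e⁻) = Q/F = 4.769×10^5/96500 = 4.942 mol
2Cl⁻ → Cl₂ + 2e⁻, so n(Cl₂) = 4.942 / 2 = 2.471 mol
V = 2.471 × 24.0 = 59.30 L

59.3 L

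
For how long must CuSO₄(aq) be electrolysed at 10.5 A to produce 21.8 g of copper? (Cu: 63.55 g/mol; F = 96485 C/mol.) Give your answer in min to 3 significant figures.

105 min

n(Cu) = 21.8 / 63.55 = 0.3430 mol
Cu²⁺ + 2e⁻ → Cu, so n(e⁻) = 2 × 0.3430 = 0.6860 mol
Q = 0.6860 × 96485 = 66190 C
t = Q / I = 66190 / 10.5 = 6304 s = 105 min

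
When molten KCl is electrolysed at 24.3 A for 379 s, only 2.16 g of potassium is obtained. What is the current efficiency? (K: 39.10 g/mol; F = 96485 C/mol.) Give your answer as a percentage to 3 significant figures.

Q = 24.3 × 379 = 9210 C
n(e⁻) = 9210 / 96485 = 0.09546 mol
K⁺ + e⁻ → K, so theoretical n(K) = 0.09546 mol → 3.732 g
Efficiency = 2.16 / 3.732 = 0.5788 = 57.9%

57.9%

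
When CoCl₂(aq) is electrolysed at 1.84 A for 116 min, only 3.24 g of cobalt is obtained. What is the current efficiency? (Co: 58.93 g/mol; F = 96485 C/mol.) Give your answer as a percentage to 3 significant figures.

82.8%

Q = 1.84 × 6960 = 12810 C
n(e⁻) = 12810 / 96485 = 0.1328 mol
Co²⁺ + 2e⁻ → Co, so theoretical n(Co) = 0.06640 mol → 3.913 g
Efficiency = 3.24 / 3.913 = 0.8280 = 82.8%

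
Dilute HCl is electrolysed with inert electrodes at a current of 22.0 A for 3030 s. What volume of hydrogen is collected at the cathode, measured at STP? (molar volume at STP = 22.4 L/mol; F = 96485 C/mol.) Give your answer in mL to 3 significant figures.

7740 mL

Q = 22.0 A × 3030 s = 66660 C
Moles of electrons = 66660 / 96485 = 0.6909 mol
2H⁺ + 2e⁻ → H₂, so n(H₂) = 0.6909 / 2 = 0.3455 mol
V = 0.3455 × 22.4 = 7.739 L
= 7740 mL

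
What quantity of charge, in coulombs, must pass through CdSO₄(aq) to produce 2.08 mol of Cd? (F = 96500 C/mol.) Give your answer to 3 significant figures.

Cd²⁺ + 2e⁻ → Cd, so n(e⁻) = 2 × 2.08 = 4.160 mol
Q = 4.160 × 96500 = 4.014×10^5 C

4.01×10^5 C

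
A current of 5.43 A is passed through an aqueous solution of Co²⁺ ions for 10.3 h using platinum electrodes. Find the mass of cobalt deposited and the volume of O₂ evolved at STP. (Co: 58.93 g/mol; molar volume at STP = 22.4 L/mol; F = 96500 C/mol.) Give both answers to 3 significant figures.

61.5 g Co; 11.7 L O₂

Q = 5.43 × 37080 = 2.013×10^5 C; n(e⁻) = 2.013×10^5 / 96500 = 2.086 mol
Cathode: Co²⁺ + 2e⁻ → Co → n(Co) = 2.086/2 = 1.043 mol → 61.5 g
Anode: 2H₂O → O₂ + 4H⁺ + 4e⁻ → n(O₂) = 2.086/4 = 0.5215 mol → 11.7 L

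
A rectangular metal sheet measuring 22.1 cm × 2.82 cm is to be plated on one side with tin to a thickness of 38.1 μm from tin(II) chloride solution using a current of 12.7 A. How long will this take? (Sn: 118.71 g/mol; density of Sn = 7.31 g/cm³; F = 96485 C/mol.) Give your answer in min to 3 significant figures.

Plated area = 22.1 × 2.82 = 62.32 cm²
Volume = 62.32 × 38.1×10⁻⁴ cm = 0.2374 cm³
m(Sn) = 0.2374 × 7.31 = 1.735 g
n(Sn) = 1.735 / 118.71 = 0.01462 mol; n(e⁻) = 2 × 0.01462 = 0.02924 mol
Q = 0.02924 × 96485 = 2821 C
t = 2821 / 12.7 = 222.1 s = 3.70 min

3.70 min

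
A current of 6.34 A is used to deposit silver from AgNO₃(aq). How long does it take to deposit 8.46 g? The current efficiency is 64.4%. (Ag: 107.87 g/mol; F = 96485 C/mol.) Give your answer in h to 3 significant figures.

n(Ag) = 8.46 / 107.87 = 0.07843 mol
Ag⁺ + e⁻ → Ag, so n(e⁻) = 0.07843 mol
Q = 0.07843 × 96485 / 0.644 = 11750 C
t = Q / I = 11750 / 6.34 = 1853 s = 0.515 h

0.515 h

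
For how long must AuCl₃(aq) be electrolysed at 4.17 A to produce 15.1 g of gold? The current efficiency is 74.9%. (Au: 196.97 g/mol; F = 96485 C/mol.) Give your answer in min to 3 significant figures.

118 min

n(Au) = 15.1 / 196.97 = 0.07666 mol
Au³⁺ + 3e⁻ → Au, so n(e⁻) = 3 × 0.07666 = 0.2300 mol
Q = 0.2300 × 96485 / 0.749 = 29630 C
t = Q / I = 29630 / 4.17 = 7106 s = 118 min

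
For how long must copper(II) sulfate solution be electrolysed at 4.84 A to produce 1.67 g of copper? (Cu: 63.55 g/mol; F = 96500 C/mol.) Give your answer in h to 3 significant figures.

0.291 h

n(Cu) = 1.67 / 63.55 = 0.02628 mol
Cu²⁺ + 2e⁻ → Cu, so n(e⁻) = 2 × 0.02628 = 0.05256 mol
Q = 0.05256 × 96500 = 5072 C
t = Q / I = 5072 / 4.84 = 1048 s = 0.291 h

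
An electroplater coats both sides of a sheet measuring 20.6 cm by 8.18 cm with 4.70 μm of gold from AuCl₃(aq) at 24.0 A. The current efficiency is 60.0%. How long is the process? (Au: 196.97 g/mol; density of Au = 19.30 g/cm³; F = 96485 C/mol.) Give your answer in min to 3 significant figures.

Plated area = 2 × 20.6 × 8.18 = 337.0 cm²
Volume = 337.0 × 4.70×10⁻⁴ cm = 0.1584 cm³
m(Au) = 0.1584 × 19.30 = 3.057 g
n(Au) = 3.057 / 196.97 = 0.01552 mol; n(e⁻) = 3 × 0.01552 = 0.04656 mol
Q = 0.04656 × 96485 / 0.600 = 7487 C
t = 7487 / 24.0 = 312.0 s = 5.20 min

5.20 min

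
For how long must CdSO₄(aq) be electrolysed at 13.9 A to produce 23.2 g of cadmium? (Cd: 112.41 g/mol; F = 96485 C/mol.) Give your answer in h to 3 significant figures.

0.796 h

n(Cd) = 23.2 / 112.41 = 0.2064 mol
Cd²⁺ + 2e⁻ → Cd, so n(e⁻) = 2 × 0.2064 = 0.4128 mol
Q = 0.4128 × 96485 = 39830 C
t = Q / I = 39830 / 13.9 = 2865 s = 0.796 h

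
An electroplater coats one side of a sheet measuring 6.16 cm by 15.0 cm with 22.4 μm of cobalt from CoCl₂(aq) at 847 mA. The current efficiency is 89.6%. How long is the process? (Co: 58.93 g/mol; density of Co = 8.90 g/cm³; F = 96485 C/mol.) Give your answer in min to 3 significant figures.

132 min

Plated area = 6.16 × 15.0 = 92.40 cm²
Volume = 92.40 × 22.4×10⁻⁴ cm = 0.2070 cm³
m(Co) = 0.2070 × 8.90 = 1.842 g
n(Co) = 1.842 / 58.93 = 0.03126 mol; n(e⁻) = 2 × 0.03126 = 0.06252 mol
Q = 0.06252 × 96485 / 0.896 = 6732 C
t = 6732 / 0.847 = 7948 s = 132 min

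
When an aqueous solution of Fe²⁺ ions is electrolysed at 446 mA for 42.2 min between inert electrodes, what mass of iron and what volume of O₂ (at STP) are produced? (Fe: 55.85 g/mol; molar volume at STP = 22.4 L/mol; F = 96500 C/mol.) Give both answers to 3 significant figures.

0.327 g Fe; 0.0655 L O₂

Q = 0.446 × 2532 = 1129 C; n(e⁻) = 1129 / 96500 = 0.01170 mol
Cathode: Fe²⁺ + 2e⁻ → Fe → n(Fe) = 0.01170/2 = 0.005850 mol → 0.327 g
Anode: 2H₂O → O₂ + 4H⁺ + 4e⁻ → n(O₂) = 0.01170/4 = 0.002925 mol → 0.0655 L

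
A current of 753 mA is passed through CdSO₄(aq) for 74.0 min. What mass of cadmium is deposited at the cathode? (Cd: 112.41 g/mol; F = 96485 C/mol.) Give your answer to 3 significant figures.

1.95 g

Charge passed = 0.753 × 4440 = 3343 C
n(e⁻) = 3343 / 96485 = 0.03465 mol
Cd²⁺ + 2e⁻ → Cd, so n(Cd) = 0.03465 / 2 = 0.01733 mol
m = 0.01733 × 112.41 = 1.95 g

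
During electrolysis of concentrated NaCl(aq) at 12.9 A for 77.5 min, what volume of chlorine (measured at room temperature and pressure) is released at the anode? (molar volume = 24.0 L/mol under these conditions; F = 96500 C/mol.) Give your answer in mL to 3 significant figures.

Q = 12.9 A × 4650 s = 59990 C
Moles of electrons = 59990 / 96500 = 0.6217 mol
2Cl⁻ → Cl₂ + 2e⁻, so n(Cl₂) = 0.6217 / 2 = 0.3109 mol
V = 0.3109 × 24.0 = 7.462 L
= 7460 mL

7460 mL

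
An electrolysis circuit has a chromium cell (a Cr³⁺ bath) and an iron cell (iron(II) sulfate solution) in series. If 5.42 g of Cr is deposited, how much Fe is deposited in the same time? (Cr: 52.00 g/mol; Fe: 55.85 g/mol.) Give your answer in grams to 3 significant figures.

n(Cr) = 5.42 / 52.00 = 0.1042 mol
Cr³⁺ + 3e⁻ → Cr, so n(e⁻) = 3 × 0.1042 = 0.3126 mol
Same current for the same time ⇒ same n(e⁻) = 0.3126 mol in both cells.
Fe²⁺ + 2e⁻ → Fe, so n(Fe) = 0.3126 / 2 = 0.1563 mol
m(Fe) = 0.1563 × 55.85 = 8.73 g

8.73 g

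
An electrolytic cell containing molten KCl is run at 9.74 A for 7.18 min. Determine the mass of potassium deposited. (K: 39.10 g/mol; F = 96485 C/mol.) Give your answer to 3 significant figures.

1.70 g

Q = 9.74 A × 430.8 s = 4196 C
n(e⁻) = 4196 / 96485 = 0.04349 mol
K⁺ + e⁻ → K, so n(K) = 0.04349 mol
m = 0.04349 × 39.10 = 1.70 g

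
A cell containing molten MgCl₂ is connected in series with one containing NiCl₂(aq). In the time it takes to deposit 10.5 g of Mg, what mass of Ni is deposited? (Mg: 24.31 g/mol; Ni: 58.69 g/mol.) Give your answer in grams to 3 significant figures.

25.3 g

n(Mg) = 10.5 / 24.31 = 0.4319 mol
Mg²⁺ + 2e⁻ → Mg, so n(e⁻) = 2 × 0.4319 = 0.8638 mol
The cells are in series, so the same charge (and hence the same n(e⁻) = 0.8638 mol) passes through both.
Ni²⁺ + 2e⁻ → Ni, so n(Ni) = 0.8638 / 2 = 0.4319 mol
m(Ni) = 0.4319 × 58.69 = 25.3 g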